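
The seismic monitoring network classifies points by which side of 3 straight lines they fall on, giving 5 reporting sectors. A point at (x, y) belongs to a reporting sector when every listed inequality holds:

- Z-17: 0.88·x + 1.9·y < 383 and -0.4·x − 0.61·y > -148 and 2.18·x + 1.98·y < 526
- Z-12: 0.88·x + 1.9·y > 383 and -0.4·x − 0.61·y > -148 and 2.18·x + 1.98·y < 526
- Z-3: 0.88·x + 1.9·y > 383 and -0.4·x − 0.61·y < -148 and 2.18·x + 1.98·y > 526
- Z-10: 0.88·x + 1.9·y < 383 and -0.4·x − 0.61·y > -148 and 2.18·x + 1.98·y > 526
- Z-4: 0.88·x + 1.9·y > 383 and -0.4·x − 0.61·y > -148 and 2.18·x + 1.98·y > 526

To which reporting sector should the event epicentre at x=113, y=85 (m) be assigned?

0.88·113 + 1.9·85 = 260.940, which is < 383
-0.4·113 − 0.61·85 = -97.050, which is > -148
2.18·113 + 1.98·85 = 414.640, which is < 526
This sign pattern matches Z-17.

Z-17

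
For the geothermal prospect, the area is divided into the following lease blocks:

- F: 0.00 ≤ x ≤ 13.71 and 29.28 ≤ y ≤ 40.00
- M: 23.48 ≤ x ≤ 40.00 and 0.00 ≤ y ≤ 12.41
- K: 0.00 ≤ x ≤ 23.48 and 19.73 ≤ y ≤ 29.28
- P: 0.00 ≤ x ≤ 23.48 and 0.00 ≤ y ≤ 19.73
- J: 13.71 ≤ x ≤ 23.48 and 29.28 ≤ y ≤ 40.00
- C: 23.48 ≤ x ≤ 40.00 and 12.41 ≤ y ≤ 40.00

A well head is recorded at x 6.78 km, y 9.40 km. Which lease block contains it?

The point has x = 6.78 and y = 9.40.
Only P satisfies 0.00 ≤ x ≤ 23.48 and 0.00 ≤ y ≤ 19.73.

P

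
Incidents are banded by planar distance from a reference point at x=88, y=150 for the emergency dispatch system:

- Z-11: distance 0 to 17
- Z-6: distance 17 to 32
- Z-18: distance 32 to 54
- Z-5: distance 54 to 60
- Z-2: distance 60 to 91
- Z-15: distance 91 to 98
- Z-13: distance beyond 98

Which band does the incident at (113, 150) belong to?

Z-6

Distance = √((113−88)² + (150−150)²) = √(625.000 + 0.000) = 25.000.
17 ≤ 25.000 < 32 → Z-6.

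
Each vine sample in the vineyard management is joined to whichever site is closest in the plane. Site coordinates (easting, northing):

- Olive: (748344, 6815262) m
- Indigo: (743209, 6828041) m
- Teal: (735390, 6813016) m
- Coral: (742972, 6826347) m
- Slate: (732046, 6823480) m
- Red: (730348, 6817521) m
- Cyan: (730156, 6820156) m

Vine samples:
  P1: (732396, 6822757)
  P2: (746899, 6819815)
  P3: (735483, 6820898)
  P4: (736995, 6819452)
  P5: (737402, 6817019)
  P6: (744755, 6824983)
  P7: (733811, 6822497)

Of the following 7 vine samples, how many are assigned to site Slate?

P1 → Slate
P2 → Olive
P3 → Slate
P4 → Slate
P5 → Teal
P6 → Coral
P7 → Slate
4 of the 7 go to Slate.

4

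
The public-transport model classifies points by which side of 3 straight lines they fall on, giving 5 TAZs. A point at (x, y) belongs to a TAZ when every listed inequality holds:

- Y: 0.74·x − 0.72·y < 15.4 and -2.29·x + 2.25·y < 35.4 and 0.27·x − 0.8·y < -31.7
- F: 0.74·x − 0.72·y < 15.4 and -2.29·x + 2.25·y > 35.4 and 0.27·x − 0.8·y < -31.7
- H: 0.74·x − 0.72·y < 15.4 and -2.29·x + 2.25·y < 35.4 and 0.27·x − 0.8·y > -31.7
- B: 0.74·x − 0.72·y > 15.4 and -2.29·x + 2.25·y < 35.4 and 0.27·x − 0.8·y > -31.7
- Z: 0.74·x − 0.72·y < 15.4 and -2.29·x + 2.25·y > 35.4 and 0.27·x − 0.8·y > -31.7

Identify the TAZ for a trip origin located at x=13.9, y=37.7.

0.74·13.9 − 0.72·37.7 = -16.858, which is < 15.4
-2.29·13.9 + 2.25·37.7 = 52.994, which is > 35.4
0.27·13.9 − 0.8·37.7 = -26.407, which is > -31.7
This sign pattern matches Z.

Z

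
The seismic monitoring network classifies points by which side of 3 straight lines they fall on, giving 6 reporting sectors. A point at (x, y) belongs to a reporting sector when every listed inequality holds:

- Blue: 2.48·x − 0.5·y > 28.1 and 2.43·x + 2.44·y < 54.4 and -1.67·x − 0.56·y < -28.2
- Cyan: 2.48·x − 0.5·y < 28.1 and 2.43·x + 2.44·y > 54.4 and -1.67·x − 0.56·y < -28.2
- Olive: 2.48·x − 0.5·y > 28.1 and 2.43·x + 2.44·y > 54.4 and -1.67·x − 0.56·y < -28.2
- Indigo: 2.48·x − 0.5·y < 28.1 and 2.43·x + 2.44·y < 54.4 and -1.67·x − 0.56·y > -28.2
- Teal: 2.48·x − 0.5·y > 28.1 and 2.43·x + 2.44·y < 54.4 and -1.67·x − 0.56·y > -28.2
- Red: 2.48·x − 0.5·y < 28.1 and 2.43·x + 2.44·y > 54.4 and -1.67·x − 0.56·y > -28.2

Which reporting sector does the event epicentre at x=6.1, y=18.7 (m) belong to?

2.48·6.1 − 0.5·18.7 = 5.778, which is < 28.1
2.43·6.1 + 2.44·18.7 = 60.451, which is > 54.4
-1.67·6.1 − 0.56·18.7 = -20.659, which is > -28.2
This sign pattern matches Red.

Red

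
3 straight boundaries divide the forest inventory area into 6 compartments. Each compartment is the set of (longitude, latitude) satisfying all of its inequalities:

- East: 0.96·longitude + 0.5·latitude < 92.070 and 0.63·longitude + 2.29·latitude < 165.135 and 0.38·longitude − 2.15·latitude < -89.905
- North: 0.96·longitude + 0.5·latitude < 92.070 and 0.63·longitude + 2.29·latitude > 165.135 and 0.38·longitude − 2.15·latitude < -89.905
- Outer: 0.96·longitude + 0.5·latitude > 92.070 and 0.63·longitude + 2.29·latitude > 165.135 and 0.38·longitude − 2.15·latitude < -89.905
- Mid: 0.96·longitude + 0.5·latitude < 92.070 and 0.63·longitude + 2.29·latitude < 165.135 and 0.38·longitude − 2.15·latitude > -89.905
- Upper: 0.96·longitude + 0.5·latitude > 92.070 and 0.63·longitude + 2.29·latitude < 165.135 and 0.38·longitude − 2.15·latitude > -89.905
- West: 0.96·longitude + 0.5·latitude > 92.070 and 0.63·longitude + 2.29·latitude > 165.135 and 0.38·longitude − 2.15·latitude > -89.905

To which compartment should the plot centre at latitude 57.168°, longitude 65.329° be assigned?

0.96·65.329 + 0.5·57.168 = 91.300, which is < 92.070
0.63·65.329 + 2.29·57.168 = 172.072, which is > 165.135
0.38·65.329 − 2.15·57.168 = -98.086, which is < -89.905
This sign pattern matches North.

North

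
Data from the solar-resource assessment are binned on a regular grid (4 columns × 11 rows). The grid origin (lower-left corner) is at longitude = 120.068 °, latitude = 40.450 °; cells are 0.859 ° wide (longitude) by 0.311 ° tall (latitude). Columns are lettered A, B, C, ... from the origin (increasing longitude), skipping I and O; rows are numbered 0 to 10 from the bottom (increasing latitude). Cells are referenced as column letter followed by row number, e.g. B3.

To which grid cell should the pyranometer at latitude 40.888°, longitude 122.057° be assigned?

C1

Column index: ⌊(122.057 − 120.068) / 0.859⌋ = ⌊2.315⌋ = 2 → column C
Row offset from origin: ⌊(40.888 − 40.450) / 0.311⌋ = ⌊1.408⌋ = 1 → row 1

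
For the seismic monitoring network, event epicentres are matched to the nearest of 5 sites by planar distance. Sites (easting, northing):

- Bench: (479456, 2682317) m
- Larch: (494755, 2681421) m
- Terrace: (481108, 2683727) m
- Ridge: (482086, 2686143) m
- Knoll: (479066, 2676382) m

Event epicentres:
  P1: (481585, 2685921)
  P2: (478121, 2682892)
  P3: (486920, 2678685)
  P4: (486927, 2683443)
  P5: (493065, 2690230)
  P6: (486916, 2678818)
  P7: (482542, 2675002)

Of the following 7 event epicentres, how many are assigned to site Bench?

1

P1 → Ridge
P2 → Bench
P3 → Terrace
P4 → Ridge
P5 → Larch
P6 → Terrace
P7 → Knoll
1 of the 7 goes to Bench.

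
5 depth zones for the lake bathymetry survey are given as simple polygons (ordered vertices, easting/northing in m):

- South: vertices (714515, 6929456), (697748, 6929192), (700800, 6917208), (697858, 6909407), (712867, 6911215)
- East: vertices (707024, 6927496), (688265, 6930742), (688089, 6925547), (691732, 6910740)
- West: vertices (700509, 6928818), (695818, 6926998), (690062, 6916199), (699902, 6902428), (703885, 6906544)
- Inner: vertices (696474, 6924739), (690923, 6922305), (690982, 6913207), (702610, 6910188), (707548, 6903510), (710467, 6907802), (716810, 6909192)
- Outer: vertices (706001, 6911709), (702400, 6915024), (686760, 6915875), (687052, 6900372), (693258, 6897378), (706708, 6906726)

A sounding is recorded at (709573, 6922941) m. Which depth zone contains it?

South

Cast a ray rightward from (709573, 6922941). For each polygon, the edges (by vertex number in listed order) whose endpoints lie on opposite sides of northing = 6922941, where each meets that height, and whether that is right or left of the point:
South: 2–3 at easting≈699340.0 (left), 5–1 at easting≈713926.4 (right) → 1 crossing.
East: 3–4 at easting≈688730.2 (left), 4–1 at easting≈702867.0 (left) → 0 crossings.
West: 2–3 at easting≈693655.6 (left), 5–1 at easting≈701399.8 (left) → 0 crossings.
Inner: 1–2 at easting≈692373.5 (left), 7–1 at easting≈698825.8 (left) → 0 crossings.
Outer: no edge straddles that height → 0 crossings.
Only South has an odd count, so the point is inside South.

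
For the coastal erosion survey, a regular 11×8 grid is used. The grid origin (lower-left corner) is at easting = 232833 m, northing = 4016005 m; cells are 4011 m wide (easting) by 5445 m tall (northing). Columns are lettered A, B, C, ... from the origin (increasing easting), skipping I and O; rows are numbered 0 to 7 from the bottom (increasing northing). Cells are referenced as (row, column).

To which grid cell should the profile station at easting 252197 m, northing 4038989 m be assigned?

Column index: ⌊(252197 − 232833) / 4011⌋ = ⌊4.828⌋ = 4 → column E
Row offset from origin: ⌊(4038989 − 4016005) / 5445⌋ = ⌊4.221⌋ = 4 → row 4

(4, E)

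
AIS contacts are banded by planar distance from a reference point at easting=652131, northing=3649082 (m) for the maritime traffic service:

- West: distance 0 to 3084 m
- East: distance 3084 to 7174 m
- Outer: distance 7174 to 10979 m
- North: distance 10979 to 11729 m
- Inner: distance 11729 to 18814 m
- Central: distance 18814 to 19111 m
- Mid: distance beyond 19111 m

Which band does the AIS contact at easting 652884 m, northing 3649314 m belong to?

West

Distance = √((652884−652131)² + (3649314−3649082)²) = √(567009.000 + 53824.000) = 787.930 m.
0 ≤ 787.930 < 3084 → West.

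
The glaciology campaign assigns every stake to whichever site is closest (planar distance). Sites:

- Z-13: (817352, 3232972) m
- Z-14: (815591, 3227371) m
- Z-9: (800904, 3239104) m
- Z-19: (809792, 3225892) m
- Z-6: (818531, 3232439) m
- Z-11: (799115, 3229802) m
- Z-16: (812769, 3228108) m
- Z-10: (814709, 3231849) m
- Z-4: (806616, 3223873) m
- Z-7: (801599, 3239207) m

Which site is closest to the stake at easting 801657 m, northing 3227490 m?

Squared distances to each site:
Z-13: 276385349.000; Z-14: 194170517.000; Z-9: 135452005.000; Z-19: 68731829.000; Z-6: 309224477.000; Z-11: 11807108.000; Z-16: 123858468.000; Z-10: 189355585.000; Z-4: 37674370.000; Z-7: 137291453.000.
Minimum at Z-11.

Z-11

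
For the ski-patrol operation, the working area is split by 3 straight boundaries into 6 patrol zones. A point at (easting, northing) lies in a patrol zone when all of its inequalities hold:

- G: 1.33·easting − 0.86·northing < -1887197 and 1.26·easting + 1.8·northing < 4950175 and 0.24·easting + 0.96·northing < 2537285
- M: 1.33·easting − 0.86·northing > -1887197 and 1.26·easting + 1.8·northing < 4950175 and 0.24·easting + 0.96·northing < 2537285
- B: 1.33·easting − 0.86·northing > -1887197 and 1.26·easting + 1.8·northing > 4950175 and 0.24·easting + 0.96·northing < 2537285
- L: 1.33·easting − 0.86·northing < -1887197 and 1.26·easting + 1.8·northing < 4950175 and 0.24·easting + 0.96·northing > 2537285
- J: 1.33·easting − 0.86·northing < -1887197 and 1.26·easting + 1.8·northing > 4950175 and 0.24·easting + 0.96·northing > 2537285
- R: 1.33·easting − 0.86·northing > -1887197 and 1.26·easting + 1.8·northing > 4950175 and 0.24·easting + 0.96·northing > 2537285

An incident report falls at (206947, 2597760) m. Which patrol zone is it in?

1.33·206947 − 0.86·2597760 = -1958834.090, which is < -1887197
1.26·206947 + 1.8·2597760 = 4936721.220, which is < 4950175
0.24·206947 + 0.96·2597760 = 2543516.880, which is > 2537285
This sign pattern matches L.

L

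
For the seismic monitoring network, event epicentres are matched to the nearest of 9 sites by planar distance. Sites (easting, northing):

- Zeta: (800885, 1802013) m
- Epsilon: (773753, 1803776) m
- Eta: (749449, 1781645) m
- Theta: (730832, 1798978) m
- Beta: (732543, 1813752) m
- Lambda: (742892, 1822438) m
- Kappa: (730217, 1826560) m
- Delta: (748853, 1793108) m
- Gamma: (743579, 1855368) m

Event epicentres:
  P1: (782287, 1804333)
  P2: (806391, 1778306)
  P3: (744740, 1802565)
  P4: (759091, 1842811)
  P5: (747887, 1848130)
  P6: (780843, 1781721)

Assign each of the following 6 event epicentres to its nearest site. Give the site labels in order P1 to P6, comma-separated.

Epsilon, Zeta, Delta, Gamma, Gamma, Epsilon

P1 → Epsilon (d²=73139405.00)
P2 → Zeta (d²=592337885.00)
P3 → Delta (d²=106351618.00)
P4 → Gamma (d²=398300393.00)
P5 → Gamma (d²=70947508.00)
P6 → Epsilon (d²=536691125.00)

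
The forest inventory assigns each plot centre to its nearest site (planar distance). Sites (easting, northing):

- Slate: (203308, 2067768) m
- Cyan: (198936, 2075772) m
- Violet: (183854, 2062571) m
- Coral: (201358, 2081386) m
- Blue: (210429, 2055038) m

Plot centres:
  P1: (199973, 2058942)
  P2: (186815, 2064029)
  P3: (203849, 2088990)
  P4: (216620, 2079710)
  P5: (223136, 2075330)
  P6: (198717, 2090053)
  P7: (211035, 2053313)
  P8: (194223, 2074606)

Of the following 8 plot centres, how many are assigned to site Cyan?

P1 → Slate
P2 → Violet
P3 → Coral
P4 → Coral
P5 → Slate
P6 → Coral
P7 → Blue
P8 → Cyan
1 of the 8 goes to Cyan.

1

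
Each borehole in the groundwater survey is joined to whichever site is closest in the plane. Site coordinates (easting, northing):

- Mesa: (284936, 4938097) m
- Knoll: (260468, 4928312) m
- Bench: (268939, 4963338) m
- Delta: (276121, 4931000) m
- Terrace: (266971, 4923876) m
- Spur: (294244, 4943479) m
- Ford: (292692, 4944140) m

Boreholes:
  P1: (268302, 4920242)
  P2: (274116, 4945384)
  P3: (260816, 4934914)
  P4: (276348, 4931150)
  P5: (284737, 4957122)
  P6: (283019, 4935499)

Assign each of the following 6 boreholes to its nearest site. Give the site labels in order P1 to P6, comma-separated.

P1 → Terrace (d²=14977517.00)
P2 → Mesa (d²=170172769.00)
P3 → Knoll (d²=43707508.00)
P4 → Delta (d²=74029.00)
P5 → Ford (d²=231814349.00)
P6 → Mesa (d²=10424493.00)

Terrace, Mesa, Knoll, Delta, Ford, Mesa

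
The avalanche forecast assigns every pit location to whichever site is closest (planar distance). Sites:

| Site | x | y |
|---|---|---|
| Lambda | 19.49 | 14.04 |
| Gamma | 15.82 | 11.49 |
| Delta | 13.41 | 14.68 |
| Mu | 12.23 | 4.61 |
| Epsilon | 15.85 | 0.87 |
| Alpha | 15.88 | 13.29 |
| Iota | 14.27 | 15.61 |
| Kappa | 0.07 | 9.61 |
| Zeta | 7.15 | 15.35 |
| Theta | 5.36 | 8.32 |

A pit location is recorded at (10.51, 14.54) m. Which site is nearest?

Delta

Squared distances to each site:
Lambda: 80.890; Gamma: 37.499; Delta: 8.430; Mu: 101.563; Epsilon: 215.385; Alpha: 30.399; Iota: 15.282; Kappa: 133.298; Zeta: 11.946; Theta: 65.211.
Minimum at Delta.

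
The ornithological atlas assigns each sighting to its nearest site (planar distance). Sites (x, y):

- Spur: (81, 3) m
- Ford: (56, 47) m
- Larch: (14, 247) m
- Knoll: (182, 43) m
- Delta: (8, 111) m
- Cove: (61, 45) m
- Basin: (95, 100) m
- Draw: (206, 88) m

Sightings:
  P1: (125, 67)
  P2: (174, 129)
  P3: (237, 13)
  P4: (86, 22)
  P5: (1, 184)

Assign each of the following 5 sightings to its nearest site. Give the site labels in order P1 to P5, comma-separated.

Basin, Draw, Knoll, Spur, Larch

P1 → Basin (d²=1989.00)
P2 → Draw (d²=2705.00)
P3 → Knoll (d²=3925.00)
P4 → Spur (d²=386.00)
P5 → Larch (d²=4138.00)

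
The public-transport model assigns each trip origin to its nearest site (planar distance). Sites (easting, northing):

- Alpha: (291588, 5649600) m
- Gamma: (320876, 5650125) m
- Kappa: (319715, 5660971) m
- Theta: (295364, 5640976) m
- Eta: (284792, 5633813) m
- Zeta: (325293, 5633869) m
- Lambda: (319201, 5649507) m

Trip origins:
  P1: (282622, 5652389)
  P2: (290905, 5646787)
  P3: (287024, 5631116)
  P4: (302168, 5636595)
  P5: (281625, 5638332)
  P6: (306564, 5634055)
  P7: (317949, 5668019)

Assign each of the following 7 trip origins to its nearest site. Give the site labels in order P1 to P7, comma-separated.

P1 → Alpha (d²=88167677.00)
P2 → Alpha (d²=8379458.00)
P3 → Eta (d²=12255633.00)
P4 → Theta (d²=65487577.00)
P5 → Eta (d²=30451250.00)
P6 → Theta (d²=173340241.00)
P7 → Kappa (d²=52793060.00)

Alpha, Alpha, Eta, Theta, Eta, Theta, Kappa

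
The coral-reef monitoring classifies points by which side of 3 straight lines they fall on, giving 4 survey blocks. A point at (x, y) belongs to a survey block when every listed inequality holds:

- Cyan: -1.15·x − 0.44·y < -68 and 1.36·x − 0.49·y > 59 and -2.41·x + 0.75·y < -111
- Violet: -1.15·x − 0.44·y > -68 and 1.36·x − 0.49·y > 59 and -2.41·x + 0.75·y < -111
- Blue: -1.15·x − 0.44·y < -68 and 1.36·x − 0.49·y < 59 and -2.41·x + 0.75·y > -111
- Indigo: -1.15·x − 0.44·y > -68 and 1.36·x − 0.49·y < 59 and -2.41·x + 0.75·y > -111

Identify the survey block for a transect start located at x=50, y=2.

-1.15·50 − 0.44·2 = -58.380, which is > -68
1.36·50 − 0.49·2 = 67.020, which is > 59
-2.41·50 + 0.75·2 = -119.000, which is < -111
This sign pattern matches Violet.

Violet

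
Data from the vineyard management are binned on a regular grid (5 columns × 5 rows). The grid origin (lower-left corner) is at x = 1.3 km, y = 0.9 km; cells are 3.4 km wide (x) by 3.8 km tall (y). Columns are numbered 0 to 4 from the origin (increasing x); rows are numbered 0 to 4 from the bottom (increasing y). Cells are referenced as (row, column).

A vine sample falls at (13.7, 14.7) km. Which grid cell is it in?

(3, 3)

Column index: ⌊(13.7 − 1.3) / 3.4⌋ = ⌊3.647⌋ = 3
Row offset from origin: ⌊(14.7 − 0.9) / 3.8⌋ = ⌊3.632⌋ = 3 → row 3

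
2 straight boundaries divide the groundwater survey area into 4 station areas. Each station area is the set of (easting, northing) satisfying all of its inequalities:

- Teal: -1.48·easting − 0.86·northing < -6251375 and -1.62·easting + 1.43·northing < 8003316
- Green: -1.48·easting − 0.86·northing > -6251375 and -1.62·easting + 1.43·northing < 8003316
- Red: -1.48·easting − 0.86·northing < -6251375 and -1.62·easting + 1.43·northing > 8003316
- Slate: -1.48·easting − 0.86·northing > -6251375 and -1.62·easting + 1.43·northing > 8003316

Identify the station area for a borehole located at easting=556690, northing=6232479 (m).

-1.48·556690 − 0.86·6232479 = -6183833.140, which is > -6251375
-1.62·556690 + 1.43·6232479 = 8010607.170, which is > 8003316
This sign pattern matches Slate.

Slate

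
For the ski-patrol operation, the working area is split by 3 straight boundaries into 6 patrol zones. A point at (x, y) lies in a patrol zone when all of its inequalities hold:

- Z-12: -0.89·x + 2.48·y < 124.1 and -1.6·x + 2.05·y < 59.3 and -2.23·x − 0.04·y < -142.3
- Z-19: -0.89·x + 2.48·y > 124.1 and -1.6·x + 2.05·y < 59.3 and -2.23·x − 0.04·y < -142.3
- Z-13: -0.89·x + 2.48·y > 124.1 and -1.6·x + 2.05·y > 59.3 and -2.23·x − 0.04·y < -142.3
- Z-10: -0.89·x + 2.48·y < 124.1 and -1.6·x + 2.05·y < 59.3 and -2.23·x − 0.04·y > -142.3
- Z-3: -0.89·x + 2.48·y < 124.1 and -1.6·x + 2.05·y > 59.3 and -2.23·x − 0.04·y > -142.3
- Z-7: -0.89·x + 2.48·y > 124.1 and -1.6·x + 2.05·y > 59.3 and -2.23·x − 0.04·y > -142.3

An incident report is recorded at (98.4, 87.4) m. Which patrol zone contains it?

-0.89·98.4 + 2.48·87.4 = 129.176, which is > 124.1
-1.6·98.4 + 2.05·87.4 = 21.730, which is < 59.3
-2.23·98.4 − 0.04·87.4 = -222.928, which is < -142.3
This sign pattern matches Z-19.

Z-19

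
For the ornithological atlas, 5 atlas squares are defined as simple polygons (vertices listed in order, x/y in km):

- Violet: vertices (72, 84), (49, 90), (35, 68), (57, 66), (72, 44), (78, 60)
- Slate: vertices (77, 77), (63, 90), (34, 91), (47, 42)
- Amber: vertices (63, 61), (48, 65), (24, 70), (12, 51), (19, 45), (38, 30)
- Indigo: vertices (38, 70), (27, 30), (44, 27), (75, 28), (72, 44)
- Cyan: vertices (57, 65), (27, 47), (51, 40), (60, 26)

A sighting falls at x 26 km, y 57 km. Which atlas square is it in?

Cast a ray rightward from (26, 57). For each polygon, the edges (by vertex number in listed order) whose endpoints lie on opposite sides of y = 57, where each meets that height, and whether that is right or left of the point:
Violet: 4–5 at x≈63.1 (right), 5–6 at x≈76.9 (right) → 2 crossings.
Slate: 3–4 at x≈43.0 (right), 4–1 at x≈59.9 (right) → 2 crossings.
Amber: 3–4 at x≈15.8 (left), 6–1 at x≈59.8 (right) → 1 crossing.
Indigo: 1–2 at x≈34.4 (right), 5–1 at x≈55.0 (right) → 2 crossings.
Cyan: 1–2 at x≈43.7 (right), 4–1 at x≈57.6 (right) → 2 crossings.
Only Amber has an odd count, so the point is inside Amber.

Amber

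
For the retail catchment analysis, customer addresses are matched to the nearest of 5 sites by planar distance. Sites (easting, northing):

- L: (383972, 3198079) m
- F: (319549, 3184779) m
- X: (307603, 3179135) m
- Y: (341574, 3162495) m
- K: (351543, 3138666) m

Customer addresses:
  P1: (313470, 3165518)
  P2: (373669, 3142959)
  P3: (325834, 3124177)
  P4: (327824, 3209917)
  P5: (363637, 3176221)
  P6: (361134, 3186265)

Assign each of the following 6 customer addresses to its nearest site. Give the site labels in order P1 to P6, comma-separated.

X, K, K, F, Y, L

P1 → X (d²=219844378.00)
P2 → K (d²=507989725.00)
P3 → K (d²=870883802.00)
P4 → F (d²=700394669.00)
P5 → Y (d²=675179045.00)
P6 → L (d²=661144840.00)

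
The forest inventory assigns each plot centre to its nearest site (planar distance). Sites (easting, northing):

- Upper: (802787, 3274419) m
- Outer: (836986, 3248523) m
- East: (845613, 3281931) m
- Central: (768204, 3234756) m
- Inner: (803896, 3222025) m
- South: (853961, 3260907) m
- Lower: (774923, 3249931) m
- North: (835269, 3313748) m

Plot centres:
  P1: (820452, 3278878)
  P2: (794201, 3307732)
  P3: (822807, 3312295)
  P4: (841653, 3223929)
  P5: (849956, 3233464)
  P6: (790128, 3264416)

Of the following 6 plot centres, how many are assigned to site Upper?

P1 → Upper
P2 → Upper
P3 → North
P4 → Outer
P5 → Outer
P6 → Upper
3 of the 6 go to Upper.

3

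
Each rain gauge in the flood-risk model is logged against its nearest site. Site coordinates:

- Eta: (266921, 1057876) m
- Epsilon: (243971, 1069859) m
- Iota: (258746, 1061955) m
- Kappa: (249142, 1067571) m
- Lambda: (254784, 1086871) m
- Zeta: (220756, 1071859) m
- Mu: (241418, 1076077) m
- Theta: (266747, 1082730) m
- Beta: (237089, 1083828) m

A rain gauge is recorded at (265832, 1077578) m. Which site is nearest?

Squared distances to each site:
Eta: 389354725.000; Epsilon: 537486282.000; Iota: 294289525.000; Kappa: 378696149.000; Lambda: 208418153.000; Zeta: 2064552737.000; Mu: 598296397.000; Theta: 27380329.000; Beta: 865222549.000.
Minimum at Theta.

Theta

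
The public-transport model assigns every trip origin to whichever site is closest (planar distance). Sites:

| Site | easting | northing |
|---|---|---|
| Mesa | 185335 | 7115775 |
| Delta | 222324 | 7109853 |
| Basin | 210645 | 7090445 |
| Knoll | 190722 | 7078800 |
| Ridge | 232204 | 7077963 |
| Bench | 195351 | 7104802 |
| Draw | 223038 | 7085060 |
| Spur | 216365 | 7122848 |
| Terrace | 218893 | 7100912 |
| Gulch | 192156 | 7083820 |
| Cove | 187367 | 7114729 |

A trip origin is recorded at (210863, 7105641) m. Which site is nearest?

Squared distances to each site:
Mesa: 754376740.000; Delta: 149095465.000; Basin: 230965940.000; Knoll: 1126099162.000; Ridge: 1221509965.000; Bench: 241326065.000; Draw: 571808186.000; Spur: 326352853.000; Terrace: 86844341.000; Gulch: 826107890.000; Cove: 634653760.000.
Minimum at Terrace.

Terrace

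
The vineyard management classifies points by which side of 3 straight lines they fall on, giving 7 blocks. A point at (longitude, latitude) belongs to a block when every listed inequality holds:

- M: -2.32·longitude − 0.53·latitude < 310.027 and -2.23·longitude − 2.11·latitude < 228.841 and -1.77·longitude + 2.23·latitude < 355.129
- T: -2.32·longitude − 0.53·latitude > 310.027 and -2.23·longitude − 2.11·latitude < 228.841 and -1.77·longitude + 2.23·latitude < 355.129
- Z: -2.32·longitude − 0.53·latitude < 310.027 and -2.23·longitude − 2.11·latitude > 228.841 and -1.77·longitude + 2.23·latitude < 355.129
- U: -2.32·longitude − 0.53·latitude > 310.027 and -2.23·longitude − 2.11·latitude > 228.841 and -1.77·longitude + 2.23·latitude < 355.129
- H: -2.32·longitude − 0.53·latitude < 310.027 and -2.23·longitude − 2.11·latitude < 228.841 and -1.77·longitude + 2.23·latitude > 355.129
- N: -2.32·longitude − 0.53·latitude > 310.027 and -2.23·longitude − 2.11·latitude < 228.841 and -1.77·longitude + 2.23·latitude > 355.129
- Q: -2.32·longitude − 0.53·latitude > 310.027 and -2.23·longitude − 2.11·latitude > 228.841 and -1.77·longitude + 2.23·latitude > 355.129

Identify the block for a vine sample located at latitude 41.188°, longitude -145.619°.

-2.32·-145.619 − 0.53·41.188 = 316.006, which is > 310.027
-2.23·-145.619 − 2.11·41.188 = 237.824, which is > 228.841
-1.77·-145.619 + 2.23·41.188 = 349.595, which is < 355.129
This sign pattern matches U.

U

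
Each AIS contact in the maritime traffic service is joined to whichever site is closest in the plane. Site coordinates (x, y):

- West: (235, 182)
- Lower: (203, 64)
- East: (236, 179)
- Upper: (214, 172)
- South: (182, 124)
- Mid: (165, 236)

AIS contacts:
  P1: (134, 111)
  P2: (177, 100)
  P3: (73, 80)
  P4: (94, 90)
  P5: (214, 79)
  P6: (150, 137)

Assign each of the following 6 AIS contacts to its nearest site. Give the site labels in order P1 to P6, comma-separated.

South, South, South, South, Lower, South

P1 → South (d²=2473.00)
P2 → South (d²=601.00)
P3 → South (d²=13817.00)
P4 → South (d²=8900.00)
P5 → Lower (d²=346.00)
P6 → South (d²=1193.00)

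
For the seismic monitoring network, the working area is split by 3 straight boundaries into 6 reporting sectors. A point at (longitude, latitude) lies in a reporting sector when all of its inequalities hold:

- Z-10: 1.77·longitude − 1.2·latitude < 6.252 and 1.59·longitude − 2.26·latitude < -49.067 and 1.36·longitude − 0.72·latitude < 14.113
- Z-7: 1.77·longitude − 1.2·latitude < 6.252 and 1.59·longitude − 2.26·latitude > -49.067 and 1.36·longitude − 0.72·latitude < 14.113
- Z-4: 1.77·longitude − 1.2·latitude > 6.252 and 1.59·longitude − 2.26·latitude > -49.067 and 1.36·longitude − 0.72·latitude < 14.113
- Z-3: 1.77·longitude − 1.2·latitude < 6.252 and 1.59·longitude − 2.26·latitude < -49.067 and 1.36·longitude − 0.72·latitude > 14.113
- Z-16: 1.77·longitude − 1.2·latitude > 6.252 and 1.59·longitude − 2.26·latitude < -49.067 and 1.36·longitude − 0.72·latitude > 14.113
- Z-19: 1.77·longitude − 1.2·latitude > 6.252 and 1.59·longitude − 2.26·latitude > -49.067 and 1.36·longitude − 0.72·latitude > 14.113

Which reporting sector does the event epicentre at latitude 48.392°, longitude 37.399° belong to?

1.77·37.399 − 1.2·48.392 = 8.126, which is > 6.252
1.59·37.399 − 2.26·48.392 = -49.902, which is < -49.067
1.36·37.399 − 0.72·48.392 = 16.020, which is > 14.113
This sign pattern matches Z-16.

Z-16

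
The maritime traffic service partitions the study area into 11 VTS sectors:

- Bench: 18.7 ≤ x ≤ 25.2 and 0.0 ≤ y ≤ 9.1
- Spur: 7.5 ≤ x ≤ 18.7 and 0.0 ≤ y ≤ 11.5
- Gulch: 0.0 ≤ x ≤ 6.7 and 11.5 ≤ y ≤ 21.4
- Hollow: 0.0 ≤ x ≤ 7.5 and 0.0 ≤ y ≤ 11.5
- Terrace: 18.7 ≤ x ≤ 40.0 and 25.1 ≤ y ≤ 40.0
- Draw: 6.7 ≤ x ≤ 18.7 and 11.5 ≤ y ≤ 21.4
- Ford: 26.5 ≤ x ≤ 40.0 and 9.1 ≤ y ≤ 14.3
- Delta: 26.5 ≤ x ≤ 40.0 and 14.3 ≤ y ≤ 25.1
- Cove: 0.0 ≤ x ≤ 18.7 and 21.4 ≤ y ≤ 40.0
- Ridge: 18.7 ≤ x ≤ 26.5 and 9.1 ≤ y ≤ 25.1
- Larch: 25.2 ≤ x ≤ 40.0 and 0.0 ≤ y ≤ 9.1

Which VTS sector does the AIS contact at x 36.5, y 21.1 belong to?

Delta

The point has x = 36.5 and y = 21.1.
Only Delta satisfies 26.5 ≤ x ≤ 40.0 and 14.3 ≤ y ≤ 25.1.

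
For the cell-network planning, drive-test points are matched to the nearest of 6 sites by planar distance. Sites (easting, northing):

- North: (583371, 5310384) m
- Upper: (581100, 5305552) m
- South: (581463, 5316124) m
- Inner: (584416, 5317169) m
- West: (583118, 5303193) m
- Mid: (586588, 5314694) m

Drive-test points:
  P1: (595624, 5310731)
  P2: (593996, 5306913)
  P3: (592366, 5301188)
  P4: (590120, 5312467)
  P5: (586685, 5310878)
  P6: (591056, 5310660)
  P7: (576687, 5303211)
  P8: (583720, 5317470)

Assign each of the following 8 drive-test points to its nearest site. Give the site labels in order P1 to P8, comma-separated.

P1 → Mid (d²=97354665.00)
P2 → Mid (d²=115422425.00)
P3 → West (d²=89545529.00)
P4 → Mid (d²=17434553.00)
P5 → North (d²=11226632.00)
P6 → Mid (d²=36236180.00)
P7 → Upper (d²=24954850.00)
P8 → Inner (d²=575017.00)

Mid, Mid, West, Mid, North, Mid, Upper, Inner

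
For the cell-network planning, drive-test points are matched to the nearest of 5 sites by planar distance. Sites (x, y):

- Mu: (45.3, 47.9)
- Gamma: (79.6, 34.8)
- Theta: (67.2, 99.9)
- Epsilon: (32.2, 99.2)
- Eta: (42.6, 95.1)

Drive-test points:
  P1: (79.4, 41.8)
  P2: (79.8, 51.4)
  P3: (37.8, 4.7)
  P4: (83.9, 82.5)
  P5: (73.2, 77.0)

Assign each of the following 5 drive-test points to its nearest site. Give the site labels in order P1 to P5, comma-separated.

P1 → Gamma (d²=49.04)
P2 → Gamma (d²=275.60)
P3 → Mu (d²=1922.49)
P4 → Theta (d²=581.65)
P5 → Theta (d²=560.41)

Gamma, Gamma, Mu, Theta, Theta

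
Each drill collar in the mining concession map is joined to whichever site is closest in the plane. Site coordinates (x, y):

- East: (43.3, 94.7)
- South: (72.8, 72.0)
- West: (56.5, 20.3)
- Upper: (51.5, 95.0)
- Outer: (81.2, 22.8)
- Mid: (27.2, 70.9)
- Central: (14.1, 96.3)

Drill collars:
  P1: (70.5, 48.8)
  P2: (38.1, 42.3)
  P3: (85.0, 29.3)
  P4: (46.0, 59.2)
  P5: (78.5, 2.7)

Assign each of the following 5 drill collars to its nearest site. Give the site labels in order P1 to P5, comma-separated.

South, West, Outer, Mid, Outer

P1 → South (d²=543.53)
P2 → West (d²=822.56)
P3 → Outer (d²=56.69)
P4 → Mid (d²=490.33)
P5 → Outer (d²=411.30)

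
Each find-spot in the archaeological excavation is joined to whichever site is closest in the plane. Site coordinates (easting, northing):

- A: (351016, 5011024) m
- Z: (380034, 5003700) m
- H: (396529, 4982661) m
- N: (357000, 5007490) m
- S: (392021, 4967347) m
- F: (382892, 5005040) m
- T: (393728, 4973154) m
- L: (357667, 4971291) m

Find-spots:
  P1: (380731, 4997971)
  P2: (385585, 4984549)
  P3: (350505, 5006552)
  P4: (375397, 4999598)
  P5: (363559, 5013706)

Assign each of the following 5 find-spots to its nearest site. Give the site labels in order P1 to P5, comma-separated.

P1 → Z (d²=33307250.00)
P2 → H (d²=123335680.00)
P3 → A (d²=20259905.00)
P4 → Z (d²=38328173.00)
P5 → N (d²=81659137.00)

Z, H, A, Z, N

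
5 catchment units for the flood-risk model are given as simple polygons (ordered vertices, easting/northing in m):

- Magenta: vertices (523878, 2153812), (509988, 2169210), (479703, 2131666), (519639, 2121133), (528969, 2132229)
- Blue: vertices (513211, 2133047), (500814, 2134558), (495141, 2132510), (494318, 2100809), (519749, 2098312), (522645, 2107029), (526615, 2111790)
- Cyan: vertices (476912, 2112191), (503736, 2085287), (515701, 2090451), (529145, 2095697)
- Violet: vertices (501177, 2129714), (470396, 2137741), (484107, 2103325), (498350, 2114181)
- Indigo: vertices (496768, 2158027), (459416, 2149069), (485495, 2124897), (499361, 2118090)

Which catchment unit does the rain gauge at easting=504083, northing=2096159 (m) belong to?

Cyan

Cast a ray rightward from (504083, 2096159). For each polygon, the edges (by vertex number in listed order) whose endpoints lie on opposite sides of northing = 2096159, where each meets that height, and whether that is right or left of the point:
Magenta: no edge straddles that height → 0 crossings.
Blue: no edge straddles that height → 0 crossings.
Cyan: 1–2 at easting≈492896.3 (left), 4–1 at easting≈527681.9 (right) → 1 crossing.
Violet: no edge straddles that height → 0 crossings.
Indigo: no edge straddles that height → 0 crossings.
Only Cyan has an odd count, so the point is inside Cyan.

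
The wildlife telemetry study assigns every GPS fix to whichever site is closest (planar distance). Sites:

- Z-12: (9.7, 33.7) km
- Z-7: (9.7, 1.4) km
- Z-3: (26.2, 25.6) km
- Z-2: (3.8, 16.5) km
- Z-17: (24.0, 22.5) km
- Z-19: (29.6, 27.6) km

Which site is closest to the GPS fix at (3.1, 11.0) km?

Squared distances to each site:
Z-12: 558.850; Z-7: 135.720; Z-3: 746.770; Z-2: 30.740; Z-17: 569.060; Z-19: 977.810.
Minimum at Z-2.

Z-2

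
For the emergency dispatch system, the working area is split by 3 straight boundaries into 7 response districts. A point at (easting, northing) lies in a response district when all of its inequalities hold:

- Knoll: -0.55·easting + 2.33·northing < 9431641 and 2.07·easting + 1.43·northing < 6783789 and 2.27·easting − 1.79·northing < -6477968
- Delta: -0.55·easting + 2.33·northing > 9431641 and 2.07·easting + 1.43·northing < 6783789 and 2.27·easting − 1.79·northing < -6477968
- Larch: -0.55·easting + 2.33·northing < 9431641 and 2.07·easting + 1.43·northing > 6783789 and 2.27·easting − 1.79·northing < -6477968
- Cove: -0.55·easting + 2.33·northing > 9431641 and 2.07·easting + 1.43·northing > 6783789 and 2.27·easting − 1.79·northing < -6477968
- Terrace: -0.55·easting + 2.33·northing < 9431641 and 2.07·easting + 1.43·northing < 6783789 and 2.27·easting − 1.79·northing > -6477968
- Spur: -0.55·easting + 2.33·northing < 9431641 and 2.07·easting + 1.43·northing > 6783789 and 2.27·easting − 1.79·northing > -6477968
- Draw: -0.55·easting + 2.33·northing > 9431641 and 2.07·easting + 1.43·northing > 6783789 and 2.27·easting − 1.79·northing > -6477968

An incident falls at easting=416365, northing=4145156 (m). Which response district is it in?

-0.55·416365 + 2.33·4145156 = 9429212.730, which is < 9431641
2.07·416365 + 1.43·4145156 = 6789448.630, which is > 6783789
2.27·416365 − 1.79·4145156 = -6474680.690, which is > -6477968
This sign pattern matches Spur.

Spur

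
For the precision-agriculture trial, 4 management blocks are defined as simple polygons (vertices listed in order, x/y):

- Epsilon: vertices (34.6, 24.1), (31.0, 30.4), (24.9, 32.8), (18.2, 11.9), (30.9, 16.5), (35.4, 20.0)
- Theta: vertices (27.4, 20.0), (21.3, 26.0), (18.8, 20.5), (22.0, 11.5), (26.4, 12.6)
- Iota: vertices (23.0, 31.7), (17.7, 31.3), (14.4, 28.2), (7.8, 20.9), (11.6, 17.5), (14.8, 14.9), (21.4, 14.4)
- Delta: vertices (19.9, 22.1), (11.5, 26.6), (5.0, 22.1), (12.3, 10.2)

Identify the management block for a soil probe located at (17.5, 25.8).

Iota

Cast a ray rightward from (17.5, 25.8). For each polygon, the edges (by vertex number in listed order) whose endpoints lie on opposite sides of y = 25.8, where each meets that height, and whether that is right or left of the point:
Epsilon: 1–2 at x≈33.63 (right), 3–4 at x≈22.66 (right) → 2 crossings.
Theta: 1–2 at x≈21.50 (right), 2–3 at x≈21.21 (right) → 2 crossings.
Iota: 3–4 at x≈12.23 (left), 7–1 at x≈22.45 (right) → 1 crossing.
Delta: 1–2 at x≈12.99 (left), 2–3 at x≈10.34 (left) → 0 crossings.
Only Iota has an odd count, so the point is inside Iota.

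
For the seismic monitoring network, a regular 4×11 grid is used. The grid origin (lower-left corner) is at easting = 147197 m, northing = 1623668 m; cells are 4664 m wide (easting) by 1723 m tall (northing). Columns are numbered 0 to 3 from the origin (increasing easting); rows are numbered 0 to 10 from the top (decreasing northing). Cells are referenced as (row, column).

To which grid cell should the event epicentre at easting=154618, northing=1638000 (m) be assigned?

Column index: ⌊(154618 − 147197) / 4664⌋ = ⌊1.591⌋ = 1
Row offset from origin: ⌊(1638000 − 1623668) / 1723⌋ = ⌊8.318⌋ = 8 → row 2 (counted from top)

(2, 1)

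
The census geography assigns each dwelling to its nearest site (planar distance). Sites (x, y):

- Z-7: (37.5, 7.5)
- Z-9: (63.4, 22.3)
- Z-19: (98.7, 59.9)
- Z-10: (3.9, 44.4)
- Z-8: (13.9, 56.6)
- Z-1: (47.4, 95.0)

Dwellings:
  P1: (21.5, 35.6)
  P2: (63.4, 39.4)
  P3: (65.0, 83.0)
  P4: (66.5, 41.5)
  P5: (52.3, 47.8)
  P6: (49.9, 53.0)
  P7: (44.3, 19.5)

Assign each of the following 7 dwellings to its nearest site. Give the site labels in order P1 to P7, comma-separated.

P1 → Z-10 (d²=387.20)
P2 → Z-9 (d²=292.41)
P3 → Z-1 (d²=453.76)
P4 → Z-9 (d²=378.25)
P5 → Z-9 (d²=773.46)
P6 → Z-9 (d²=1124.74)
P7 → Z-7 (d²=190.24)

Z-10, Z-9, Z-1, Z-9, Z-9, Z-9, Z-7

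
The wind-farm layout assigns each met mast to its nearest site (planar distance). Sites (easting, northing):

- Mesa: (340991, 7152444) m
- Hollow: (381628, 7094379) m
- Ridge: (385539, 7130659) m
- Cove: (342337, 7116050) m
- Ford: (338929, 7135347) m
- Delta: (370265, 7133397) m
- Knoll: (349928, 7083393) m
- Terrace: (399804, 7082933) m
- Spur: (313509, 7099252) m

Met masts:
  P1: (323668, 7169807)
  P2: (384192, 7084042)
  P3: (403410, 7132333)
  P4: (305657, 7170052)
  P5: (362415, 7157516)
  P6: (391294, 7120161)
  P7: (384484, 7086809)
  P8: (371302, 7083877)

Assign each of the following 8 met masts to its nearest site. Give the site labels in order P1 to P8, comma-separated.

Mesa, Hollow, Ridge, Mesa, Mesa, Ridge, Hollow, Hollow

P1 → Mesa (d²=601560098.00)
P2 → Hollow (d²=113427665.00)
P3 → Ridge (d²=322174917.00)
P4 → Mesa (d²=1558533220.00)
P5 → Mesa (d²=484712960.00)
P6 → Ridge (d²=143328029.00)
P7 → Hollow (d²=65461636.00)
P8 → Hollow (d²=216918280.00)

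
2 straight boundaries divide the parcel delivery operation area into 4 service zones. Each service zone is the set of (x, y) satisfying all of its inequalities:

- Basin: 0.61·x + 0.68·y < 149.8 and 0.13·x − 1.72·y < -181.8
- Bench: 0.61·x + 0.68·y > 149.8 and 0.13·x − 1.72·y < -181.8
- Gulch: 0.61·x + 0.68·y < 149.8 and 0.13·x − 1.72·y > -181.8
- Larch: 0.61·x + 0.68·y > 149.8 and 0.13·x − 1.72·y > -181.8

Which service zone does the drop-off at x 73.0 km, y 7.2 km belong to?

Gulch

0.61·73.0 + 0.68·7.2 = 49.426, which is < 149.8
0.13·73.0 − 1.72·7.2 = -2.894, which is > -181.8
This sign pattern matches Gulch.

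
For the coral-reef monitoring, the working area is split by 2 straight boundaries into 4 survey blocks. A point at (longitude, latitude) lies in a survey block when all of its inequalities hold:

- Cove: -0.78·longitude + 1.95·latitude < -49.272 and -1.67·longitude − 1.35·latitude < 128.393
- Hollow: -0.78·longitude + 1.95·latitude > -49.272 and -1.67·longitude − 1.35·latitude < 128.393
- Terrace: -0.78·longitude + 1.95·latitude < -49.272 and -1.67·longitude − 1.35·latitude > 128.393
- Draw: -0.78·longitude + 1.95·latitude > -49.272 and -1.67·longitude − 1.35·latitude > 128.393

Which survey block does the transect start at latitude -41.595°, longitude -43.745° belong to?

-0.78·-43.745 + 1.95·-41.595 = -46.989, which is > -49.272
-1.67·-43.745 − 1.35·-41.595 = 129.207, which is > 128.393
This sign pattern matches Draw.

Draw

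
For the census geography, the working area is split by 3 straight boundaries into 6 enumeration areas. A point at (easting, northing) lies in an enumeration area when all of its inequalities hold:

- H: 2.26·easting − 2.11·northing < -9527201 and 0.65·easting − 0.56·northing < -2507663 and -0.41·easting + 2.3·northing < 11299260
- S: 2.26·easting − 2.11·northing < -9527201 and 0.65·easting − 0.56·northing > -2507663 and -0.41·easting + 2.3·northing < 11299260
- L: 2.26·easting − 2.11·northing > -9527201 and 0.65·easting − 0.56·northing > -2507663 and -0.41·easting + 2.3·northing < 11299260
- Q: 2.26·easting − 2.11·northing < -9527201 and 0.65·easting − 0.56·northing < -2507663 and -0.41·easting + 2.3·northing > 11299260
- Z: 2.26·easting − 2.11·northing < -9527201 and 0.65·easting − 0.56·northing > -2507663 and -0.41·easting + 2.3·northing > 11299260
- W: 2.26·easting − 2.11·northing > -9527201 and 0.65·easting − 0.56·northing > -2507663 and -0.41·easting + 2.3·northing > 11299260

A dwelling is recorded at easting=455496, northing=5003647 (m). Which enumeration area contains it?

Z

2.26·455496 − 2.11·5003647 = -9528274.210, which is < -9527201
0.65·455496 − 0.56·5003647 = -2505969.920, which is > -2507663
-0.41·455496 + 2.3·5003647 = 11321634.740, which is > 11299260
This sign pattern matches Z.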